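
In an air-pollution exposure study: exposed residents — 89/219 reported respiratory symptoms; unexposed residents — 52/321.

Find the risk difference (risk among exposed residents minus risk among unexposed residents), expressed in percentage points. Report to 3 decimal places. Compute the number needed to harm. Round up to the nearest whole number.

RD = 24.440; NNH = 5

risk, exposed residents = 89/219 = 0.4064
risk, unexposed residents = 52/321 = 0.1620
risk difference = 0.4064 − 0.1620 = 0.2444 → 24.440 percentage points
absolute risk difference = 0.244399
1 / 0.244399 = 4.092 → round up → 5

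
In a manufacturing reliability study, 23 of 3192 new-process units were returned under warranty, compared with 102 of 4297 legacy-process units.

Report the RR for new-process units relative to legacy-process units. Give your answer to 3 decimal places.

risk, new-process units = 23/3192 = 0.00721
risk, legacy-process units = 102/4297 = 0.02374
RR = 0.00721 / 0.02374 = 0.304

0.304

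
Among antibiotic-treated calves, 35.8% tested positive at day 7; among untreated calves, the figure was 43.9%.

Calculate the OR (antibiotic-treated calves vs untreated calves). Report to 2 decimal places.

odds, antibiotic-treated calves = 0.3580/0.6420 = 0.5576
odds, untreated calves = 0.4390/0.5610 = 0.7825
OR = 0.5576 / 0.7825 = 0.71

OR: 0.71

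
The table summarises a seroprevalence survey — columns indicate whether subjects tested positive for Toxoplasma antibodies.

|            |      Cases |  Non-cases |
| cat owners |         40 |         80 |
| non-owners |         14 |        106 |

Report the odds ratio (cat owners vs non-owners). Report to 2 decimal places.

odds, cat owners = 40/80 = 0.5000
odds, non-owners = 14/106 = 0.1321
OR = 0.5000 / 0.1321 = 3.79

3.79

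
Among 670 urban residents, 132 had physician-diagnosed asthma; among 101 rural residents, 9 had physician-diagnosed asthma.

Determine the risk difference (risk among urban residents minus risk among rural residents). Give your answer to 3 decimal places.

RD = 0.108

risk, urban residents = 132/670 = 0.1970
risk, rural residents = 9/101 = 0.0891
risk difference = 0.1970 − 0.0891 = 0.108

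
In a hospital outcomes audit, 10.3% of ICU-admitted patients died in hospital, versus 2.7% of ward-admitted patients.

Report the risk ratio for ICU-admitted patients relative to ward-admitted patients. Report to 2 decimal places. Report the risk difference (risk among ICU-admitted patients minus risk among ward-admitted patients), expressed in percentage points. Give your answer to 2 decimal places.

RR = 0.10300 / 0.02700 = 3.81
risk difference = 0.10300 − 0.02700 = 0.07600 → 7.60 percentage points

RR = 3.81; RD = 7.60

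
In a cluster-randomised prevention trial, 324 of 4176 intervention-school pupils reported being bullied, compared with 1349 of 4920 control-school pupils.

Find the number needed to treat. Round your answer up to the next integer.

risk, intervention-school pupils = 324/4176 = 0.077586
risk, control-school pupils = 1349/4920 = 0.274187
absolute risk difference = 0.196601
1 / 0.196601 = 5.086 → round up → 6

NNT: 6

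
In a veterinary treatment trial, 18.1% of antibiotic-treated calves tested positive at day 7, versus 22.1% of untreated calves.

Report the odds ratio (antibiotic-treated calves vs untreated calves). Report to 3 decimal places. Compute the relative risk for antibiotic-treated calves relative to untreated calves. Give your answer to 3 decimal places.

OR = 0.779; RR = 0.819

odds, antibiotic-treated calves = 0.1810/0.8190 = 0.2210
odds, untreated calves = 0.2210/0.7790 = 0.2837
OR = 0.2210 / 0.2837 = 0.779
RR = 0.1810 / 0.2210 = 0.819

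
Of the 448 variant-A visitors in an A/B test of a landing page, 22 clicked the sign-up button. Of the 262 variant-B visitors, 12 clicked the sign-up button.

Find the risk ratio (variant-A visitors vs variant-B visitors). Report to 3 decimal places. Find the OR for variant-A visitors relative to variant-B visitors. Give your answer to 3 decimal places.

risk, variant-A visitors = 22/448 = 0.04911
risk, variant-B visitors = 12/262 = 0.04580
RR = 0.04911 / 0.04580 = 1.072
OR = (22 × 250) / (426 × 12) = 5500/5112 ≈ 1.076

RR = 1.072; OR = 1.076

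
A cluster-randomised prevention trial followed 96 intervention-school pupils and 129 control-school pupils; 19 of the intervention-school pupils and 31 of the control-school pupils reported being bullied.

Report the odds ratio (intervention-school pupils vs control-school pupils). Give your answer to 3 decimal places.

OR = (19 × 98) / (77 × 31) = 1862/2387 ≈ 0.780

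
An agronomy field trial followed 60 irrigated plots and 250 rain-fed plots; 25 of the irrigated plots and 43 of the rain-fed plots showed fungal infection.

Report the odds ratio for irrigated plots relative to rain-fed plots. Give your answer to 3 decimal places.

OR = (25 × 207) / (35 × 43) = 5175/1505 ≈ 3.439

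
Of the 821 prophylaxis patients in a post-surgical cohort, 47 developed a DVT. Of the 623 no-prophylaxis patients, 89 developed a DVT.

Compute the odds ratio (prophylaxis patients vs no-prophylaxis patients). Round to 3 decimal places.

OR = (47 × 534) / (774 × 89) = 25098/68886 ≈ 0.364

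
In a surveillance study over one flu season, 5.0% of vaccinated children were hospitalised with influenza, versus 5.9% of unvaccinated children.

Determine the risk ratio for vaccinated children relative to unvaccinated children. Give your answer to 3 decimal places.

RR = 0.0500 / 0.0590 = 0.847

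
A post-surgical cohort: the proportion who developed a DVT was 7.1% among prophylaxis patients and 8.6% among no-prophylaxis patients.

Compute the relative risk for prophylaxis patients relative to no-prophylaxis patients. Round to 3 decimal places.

RR = 0.0710 / 0.0860 = 0.826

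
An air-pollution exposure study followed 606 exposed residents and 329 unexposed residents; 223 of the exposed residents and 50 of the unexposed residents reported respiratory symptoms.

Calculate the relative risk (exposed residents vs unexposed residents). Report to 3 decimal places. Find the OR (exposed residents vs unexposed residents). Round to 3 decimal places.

RR = 2.421; OR = 3.249

risk, exposed residents = 223/606 = 0.3680
risk, unexposed residents = 50/329 = 0.1520
RR = 0.3680 / 0.1520 = 2.421
odds, exposed residents = 223/383 = 0.5822
odds, unexposed residents = 50/279 = 0.1792
OR = 0.5822 / 0.1792 = 3.249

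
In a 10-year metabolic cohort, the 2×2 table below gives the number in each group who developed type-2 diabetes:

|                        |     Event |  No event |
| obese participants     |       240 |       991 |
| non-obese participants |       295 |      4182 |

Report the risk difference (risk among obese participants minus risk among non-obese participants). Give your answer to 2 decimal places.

RD: 0.13

risk, obese participants = 240/1231 = 0.1950
risk, non-obese participants = 295/4477 = 0.0659
risk difference = 0.1950 − 0.0659 = 0.13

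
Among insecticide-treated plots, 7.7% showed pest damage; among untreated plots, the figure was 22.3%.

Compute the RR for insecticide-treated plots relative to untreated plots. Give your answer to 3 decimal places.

RR = 0.0770 / 0.2230 = 0.345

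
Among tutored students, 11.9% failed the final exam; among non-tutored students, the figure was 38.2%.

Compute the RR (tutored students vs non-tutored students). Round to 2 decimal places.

RR = 0.1190 / 0.3820 = 0.31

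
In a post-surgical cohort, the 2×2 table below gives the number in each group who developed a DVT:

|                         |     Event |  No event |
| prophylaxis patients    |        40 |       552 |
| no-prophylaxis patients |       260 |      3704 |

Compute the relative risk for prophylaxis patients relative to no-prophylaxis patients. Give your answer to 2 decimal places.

RR ≈ 1.03

risk, prophylaxis patients = 40/592 = 0.0676
risk, no-prophylaxis patients = 260/3964 = 0.0656
RR = 0.0676 / 0.0656 = 1.03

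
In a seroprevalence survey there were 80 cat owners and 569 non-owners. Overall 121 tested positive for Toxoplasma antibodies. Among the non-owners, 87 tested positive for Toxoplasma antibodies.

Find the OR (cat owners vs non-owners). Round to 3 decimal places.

OR: 4.095

cat owners with the outcome: 121 − 87 = 34
cat owners without the outcome: 80 − 34 = 46
non-owners without the outcome: 569 − 87 = 482
odds, cat owners = 34/46 = 0.7391
odds, non-owners = 87/482 = 0.1805
OR = 0.7391 / 0.1805 = 4.095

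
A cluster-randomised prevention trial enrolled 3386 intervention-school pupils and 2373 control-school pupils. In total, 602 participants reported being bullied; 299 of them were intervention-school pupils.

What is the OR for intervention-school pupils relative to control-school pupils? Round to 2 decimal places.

OR ≈ 0.66

intervention-school pupils without the outcome: 3386 − 299 = 3087
control-school pupils with the outcome: 602 − 299 = 303
control-school pupils without the outcome: 2373 − 303 = 2070
odds, intervention-school pupils = 299/3087 = 0.0969
odds, control-school pupils = 303/2070 = 0.1464
OR = 0.0969 / 0.1464 = 0.66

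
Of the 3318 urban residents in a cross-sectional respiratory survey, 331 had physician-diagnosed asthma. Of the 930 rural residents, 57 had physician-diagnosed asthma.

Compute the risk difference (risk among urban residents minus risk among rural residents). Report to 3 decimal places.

RD = 0.038

risk, urban residents = 331/3318 = 0.0998
risk, rural residents = 57/930 = 0.0613
risk difference = 0.0998 − 0.0613 = 0.038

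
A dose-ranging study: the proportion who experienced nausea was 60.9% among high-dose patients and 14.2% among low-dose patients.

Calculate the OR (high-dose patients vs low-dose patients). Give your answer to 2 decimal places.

odds, high-dose patients = 0.6090/0.3910 = 1.5575
odds, low-dose patients = 0.1420/0.8580 = 0.1655
OR = 1.5575 / 0.1655 = 9.41

9.41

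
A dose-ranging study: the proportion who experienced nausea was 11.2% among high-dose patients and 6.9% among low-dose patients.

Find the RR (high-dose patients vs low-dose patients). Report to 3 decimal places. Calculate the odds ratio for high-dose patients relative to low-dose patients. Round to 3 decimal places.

RR = 1.623; OR = 1.702

RR = 0.1120 / 0.0690 = 1.623
odds, high-dose patients = 0.1120/0.8880 = 0.1261
odds, low-dose patients = 0.0690/0.9310 = 0.0741
OR = 0.1261 / 0.0741 = 1.702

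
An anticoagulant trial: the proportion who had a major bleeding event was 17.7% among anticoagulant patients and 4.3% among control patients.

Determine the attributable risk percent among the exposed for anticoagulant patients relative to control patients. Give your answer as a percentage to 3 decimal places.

AR% = (0.17700 − 0.04300) / 0.17700 = 0.7571 → 75.706%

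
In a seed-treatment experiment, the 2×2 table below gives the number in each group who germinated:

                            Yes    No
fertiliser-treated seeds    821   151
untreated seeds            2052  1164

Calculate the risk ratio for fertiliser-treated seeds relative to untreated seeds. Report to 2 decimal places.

risk, fertiliser-treated seeds = 821/972 = 0.8447
risk, untreated seeds = 2052/3216 = 0.6381
RR = 0.8447 / 0.6381 = 1.32

RR = 1.32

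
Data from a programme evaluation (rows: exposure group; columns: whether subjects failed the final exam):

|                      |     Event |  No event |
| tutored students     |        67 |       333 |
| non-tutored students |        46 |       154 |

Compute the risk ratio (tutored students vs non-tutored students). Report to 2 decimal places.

RR: 0.73

risk, tutored students = 67/400 = 0.1675
risk, non-tutored students = 46/200 = 0.2300
RR = 0.1675 / 0.2300 = 0.73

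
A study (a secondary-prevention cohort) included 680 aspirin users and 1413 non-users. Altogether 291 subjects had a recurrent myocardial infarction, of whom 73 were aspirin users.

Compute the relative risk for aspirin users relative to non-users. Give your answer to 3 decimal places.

aspirin users without the outcome: 680 − 73 = 607
non-users with the outcome: 291 − 73 = 218
non-users without the outcome: 1413 − 218 = 1195
risk, aspirin users = 73/680 = 0.1074
risk, non-users = 218/1413 = 0.1543
RR = 0.1074 / 0.1543 = 0.696

RR ≈ 0.696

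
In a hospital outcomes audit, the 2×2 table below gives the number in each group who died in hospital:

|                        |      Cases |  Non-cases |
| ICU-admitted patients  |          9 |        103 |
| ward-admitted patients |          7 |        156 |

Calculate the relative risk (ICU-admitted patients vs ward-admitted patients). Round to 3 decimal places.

risk, ICU-admitted patients = 9/112 = 0.08036
risk, ward-admitted patients = 7/163 = 0.04294
RR = 0.08036 / 0.04294 = 1.871

1.871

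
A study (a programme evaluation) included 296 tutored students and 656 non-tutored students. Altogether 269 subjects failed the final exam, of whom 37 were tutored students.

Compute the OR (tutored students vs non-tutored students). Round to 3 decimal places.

tutored students without the outcome: 296 − 37 = 259
non-tutored students with the outcome: 269 − 37 = 232
non-tutored students without the outcome: 656 − 232 = 424
OR = (37 × 424) / (259 × 232) = 15688/60088 ≈ 0.261

0.261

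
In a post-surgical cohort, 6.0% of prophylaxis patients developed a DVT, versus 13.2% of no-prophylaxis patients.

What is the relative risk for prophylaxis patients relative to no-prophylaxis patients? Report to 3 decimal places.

RR = 0.0600 / 0.1320 = 0.455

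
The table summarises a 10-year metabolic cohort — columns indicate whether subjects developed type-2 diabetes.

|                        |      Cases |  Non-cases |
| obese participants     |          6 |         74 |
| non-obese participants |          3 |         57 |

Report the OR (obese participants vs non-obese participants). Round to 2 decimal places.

OR = (6 × 57) / (74 × 3) = 342/222 ≈ 1.54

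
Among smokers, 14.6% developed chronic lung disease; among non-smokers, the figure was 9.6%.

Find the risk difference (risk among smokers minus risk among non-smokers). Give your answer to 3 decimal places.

risk difference = 0.1460 − 0.0960 = 0.050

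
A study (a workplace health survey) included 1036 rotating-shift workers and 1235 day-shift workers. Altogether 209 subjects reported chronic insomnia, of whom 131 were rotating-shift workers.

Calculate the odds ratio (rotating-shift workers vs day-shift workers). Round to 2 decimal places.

rotating-shift workers without the outcome: 1036 − 131 = 905
day-shift workers with the outcome: 209 − 131 = 78
day-shift workers without the outcome: 1235 − 78 = 1157
OR = (131 × 1157) / (905 × 78) = 151567/70590 ≈ 2.15

2.15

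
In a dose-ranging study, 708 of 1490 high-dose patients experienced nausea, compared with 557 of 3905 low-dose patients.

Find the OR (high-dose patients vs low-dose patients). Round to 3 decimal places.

OR = (708 × 3348) / (782 × 557) = 2370384/435574 ≈ 5.442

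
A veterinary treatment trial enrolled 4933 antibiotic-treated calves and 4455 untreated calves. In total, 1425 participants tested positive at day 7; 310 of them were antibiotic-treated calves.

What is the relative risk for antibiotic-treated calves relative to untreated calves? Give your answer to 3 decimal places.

antibiotic-treated calves without the outcome: 4933 − 310 = 4623
untreated calves with the outcome: 1425 − 310 = 1115
untreated calves without the outcome: 4455 − 1115 = 3340
risk, antibiotic-treated calves = 310/4933 = 0.0628
risk, untreated calves = 1115/4455 = 0.2503
RR = 0.0628 / 0.2503 = 0.251

RR: 0.251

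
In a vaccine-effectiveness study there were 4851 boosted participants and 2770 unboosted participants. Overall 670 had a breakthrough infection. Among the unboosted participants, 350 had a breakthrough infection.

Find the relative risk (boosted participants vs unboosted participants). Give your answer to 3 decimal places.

RR ≈ 0.522

boosted participants with the outcome: 670 − 350 = 320
boosted participants without the outcome: 4851 − 320 = 4531
unboosted participants without the outcome: 2770 − 350 = 2420
risk, boosted participants = 320/4851 = 0.0660
risk, unboosted participants = 350/2770 = 0.1264
RR = 0.0660 / 0.1264 = 0.522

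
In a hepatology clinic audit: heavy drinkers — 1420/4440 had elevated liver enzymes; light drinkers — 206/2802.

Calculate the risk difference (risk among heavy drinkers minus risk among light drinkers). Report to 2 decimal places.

risk, heavy drinkers = 1420/4440 = 0.3198
risk, light drinkers = 206/2802 = 0.0735
risk difference = 0.3198 − 0.0735 = 0.25

RD = 0.25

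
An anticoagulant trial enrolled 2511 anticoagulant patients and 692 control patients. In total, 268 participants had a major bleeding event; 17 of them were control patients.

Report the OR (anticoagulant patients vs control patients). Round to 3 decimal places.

anticoagulant patients with the outcome: 268 − 17 = 251
anticoagulant patients without the outcome: 2511 − 251 = 2260
control patients without the outcome: 692 − 17 = 675
OR = (251 × 675) / (2260 × 17) = 169425/38420 ≈ 4.410

4.410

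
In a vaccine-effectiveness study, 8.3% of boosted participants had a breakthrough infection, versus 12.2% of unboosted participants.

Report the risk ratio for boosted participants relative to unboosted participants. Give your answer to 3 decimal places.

RR = 0.0830 / 0.1220 = 0.680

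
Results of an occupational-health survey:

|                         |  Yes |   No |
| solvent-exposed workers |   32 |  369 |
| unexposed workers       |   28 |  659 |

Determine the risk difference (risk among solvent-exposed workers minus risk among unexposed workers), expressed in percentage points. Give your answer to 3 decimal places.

risk, solvent-exposed workers = 32/401 = 0.07980
risk, unexposed workers = 28/687 = 0.04076
risk difference = 0.07980 − 0.04076 = 0.03904 → 3.904 percentage points

3.904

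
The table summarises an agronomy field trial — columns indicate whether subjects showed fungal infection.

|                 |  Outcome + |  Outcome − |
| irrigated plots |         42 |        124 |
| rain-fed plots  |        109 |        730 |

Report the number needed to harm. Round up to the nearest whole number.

risk, irrigated plots = 42/166 = 0.253012
risk, rain-fed plots = 109/839 = 0.129917
absolute risk difference = 0.123095
1 / 0.123095 = 8.124 → round up → 9

NNH: 9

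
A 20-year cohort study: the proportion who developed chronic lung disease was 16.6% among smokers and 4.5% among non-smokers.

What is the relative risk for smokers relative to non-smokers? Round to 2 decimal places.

RR = 0.16600 / 0.04500 = 3.69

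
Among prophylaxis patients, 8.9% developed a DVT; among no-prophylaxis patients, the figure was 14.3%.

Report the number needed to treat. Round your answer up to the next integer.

19

absolute risk difference = 0.054000
1 / 0.054000 = 18.519 → round up → 19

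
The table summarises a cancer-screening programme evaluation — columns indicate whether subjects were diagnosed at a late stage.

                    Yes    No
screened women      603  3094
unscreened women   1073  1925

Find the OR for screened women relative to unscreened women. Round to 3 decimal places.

odds, screened women = 603/3094 = 0.1949
odds, unscreened women = 1073/1925 = 0.5574
OR = 0.1949 / 0.5574 = 0.350

0.350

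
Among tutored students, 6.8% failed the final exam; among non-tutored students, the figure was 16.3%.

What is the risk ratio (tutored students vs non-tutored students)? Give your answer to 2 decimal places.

RR = 0.0680 / 0.1630 = 0.42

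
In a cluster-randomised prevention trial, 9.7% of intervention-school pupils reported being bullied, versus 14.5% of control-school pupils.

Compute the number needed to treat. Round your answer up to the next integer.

absolute risk difference = 0.048000
1 / 0.048000 = 20.833 → round up → 21

NNT = 21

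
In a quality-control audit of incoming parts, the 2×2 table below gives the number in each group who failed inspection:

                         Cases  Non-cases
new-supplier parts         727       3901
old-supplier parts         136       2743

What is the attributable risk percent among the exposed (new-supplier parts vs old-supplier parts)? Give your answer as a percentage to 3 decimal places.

risk, new-supplier parts = 727/4628 = 0.15709
risk, old-supplier parts = 136/2879 = 0.04724
AR% = (0.15709 − 0.04724) / 0.15709 = 0.6993 → 69.928%

AR% ≈ 69.928%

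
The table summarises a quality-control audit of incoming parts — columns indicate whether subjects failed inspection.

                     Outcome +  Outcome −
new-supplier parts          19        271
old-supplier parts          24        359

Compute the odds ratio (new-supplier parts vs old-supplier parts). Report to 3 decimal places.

OR = (19 × 359) / (271 × 24) = 6821/6504 ≈ 1.049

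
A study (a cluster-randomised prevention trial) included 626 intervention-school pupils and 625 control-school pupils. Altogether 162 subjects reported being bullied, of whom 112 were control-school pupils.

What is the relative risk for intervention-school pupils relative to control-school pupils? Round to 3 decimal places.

intervention-school pupils with the outcome: 162 − 112 = 50
intervention-school pupils without the outcome: 626 − 50 = 576
control-school pupils without the outcome: 625 − 112 = 513
risk, intervention-school pupils = 50/626 = 0.0799
risk, control-school pupils = 112/625 = 0.1792
RR = 0.0799 / 0.1792 = 0.446

RR: 0.446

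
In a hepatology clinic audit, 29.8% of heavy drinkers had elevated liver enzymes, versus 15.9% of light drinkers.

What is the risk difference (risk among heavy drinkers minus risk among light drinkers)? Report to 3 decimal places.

risk difference = 0.2980 − 0.1590 = 0.139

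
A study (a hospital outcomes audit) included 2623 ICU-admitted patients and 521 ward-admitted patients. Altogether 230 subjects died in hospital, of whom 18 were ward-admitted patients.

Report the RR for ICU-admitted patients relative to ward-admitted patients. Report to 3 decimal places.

ICU-admitted patients with the outcome: 230 − 18 = 212
ICU-admitted patients without the outcome: 2623 − 212 = 2411
ward-admitted patients without the outcome: 521 − 18 = 503
risk, ICU-admitted patients = 212/2623 = 0.08082
risk, ward-admitted patients = 18/521 = 0.03455
RR = 0.08082 / 0.03455 = 2.339

RR: 2.339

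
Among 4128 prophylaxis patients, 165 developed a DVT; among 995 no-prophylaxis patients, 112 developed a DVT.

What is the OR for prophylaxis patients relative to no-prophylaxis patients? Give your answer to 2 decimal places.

odds, prophylaxis patients = 165/3963 = 0.04164
odds, no-prophylaxis patients = 112/883 = 0.12684
OR = 0.04164 / 0.12684 = 0.33

0.33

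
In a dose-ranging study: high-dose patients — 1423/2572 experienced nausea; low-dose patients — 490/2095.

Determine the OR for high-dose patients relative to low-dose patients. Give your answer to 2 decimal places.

OR = (1423 × 1605) / (1149 × 490) = 2283915/563010 ≈ 4.06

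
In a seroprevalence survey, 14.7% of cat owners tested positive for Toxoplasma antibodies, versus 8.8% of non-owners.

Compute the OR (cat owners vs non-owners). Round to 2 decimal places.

odds, cat owners = 0.1470/0.8530 = 0.1723
odds, non-owners = 0.0880/0.9120 = 0.0965
OR = 0.1723 / 0.0965 = 1.79

OR: 1.79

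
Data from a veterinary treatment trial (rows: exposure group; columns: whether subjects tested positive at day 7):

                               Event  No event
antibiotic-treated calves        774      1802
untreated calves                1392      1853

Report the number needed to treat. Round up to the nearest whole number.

NNT ≈ 8

risk, antibiotic-treated calves = 774/2576 = 0.300466
risk, untreated calves = 1392/3245 = 0.428968
absolute risk difference = 0.128502
1 / 0.128502 = 7.782 → round up → 8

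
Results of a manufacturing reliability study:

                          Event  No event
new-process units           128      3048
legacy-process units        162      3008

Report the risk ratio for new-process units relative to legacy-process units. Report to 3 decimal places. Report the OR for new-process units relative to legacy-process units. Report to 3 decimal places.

RR = 0.789; OR = 0.780

risk, new-process units = 128/3176 = 0.04030
risk, legacy-process units = 162/3170 = 0.05110
RR = 0.04030 / 0.05110 = 0.789
odds, new-process units = 128/3048 = 0.04199
odds, legacy-process units = 162/3008 = 0.05386
OR = 0.04199 / 0.05386 = 0.780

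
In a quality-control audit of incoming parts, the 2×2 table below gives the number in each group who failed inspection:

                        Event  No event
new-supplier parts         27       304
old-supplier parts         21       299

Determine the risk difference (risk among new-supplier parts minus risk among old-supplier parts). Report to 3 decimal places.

risk, new-supplier parts = 27/331 = 0.0816
risk, old-supplier parts = 21/320 = 0.0656
risk difference = 0.0816 − 0.0656 = 0.016

0.016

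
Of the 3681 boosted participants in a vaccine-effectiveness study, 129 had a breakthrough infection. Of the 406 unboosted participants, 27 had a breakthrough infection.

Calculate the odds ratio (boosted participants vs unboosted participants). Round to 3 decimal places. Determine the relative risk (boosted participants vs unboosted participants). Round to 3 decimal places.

OR = 0.510; RR = 0.527

OR = (129 × 379) / (3552 × 27) = 48891/95904 ≈ 0.510
risk, boosted participants = 129/3681 = 0.03504
risk, unboosted participants = 27/406 = 0.06650
RR = 0.03504 / 0.06650 = 0.527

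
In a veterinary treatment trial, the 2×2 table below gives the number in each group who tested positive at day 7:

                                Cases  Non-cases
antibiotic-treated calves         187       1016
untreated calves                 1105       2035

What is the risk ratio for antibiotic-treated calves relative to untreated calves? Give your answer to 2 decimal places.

0.44

risk, antibiotic-treated calves = 187/1203 = 0.1554
risk, untreated calves = 1105/3140 = 0.3519
RR = 0.1554 / 0.3519 = 0.44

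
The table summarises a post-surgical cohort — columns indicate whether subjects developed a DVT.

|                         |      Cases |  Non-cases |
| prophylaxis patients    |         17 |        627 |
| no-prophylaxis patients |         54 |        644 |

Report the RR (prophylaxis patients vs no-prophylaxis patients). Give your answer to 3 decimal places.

RR = 0.341

risk, prophylaxis patients = 17/644 = 0.02640
risk, no-prophylaxis patients = 54/698 = 0.07736
RR = 0.02640 / 0.07736 = 0.341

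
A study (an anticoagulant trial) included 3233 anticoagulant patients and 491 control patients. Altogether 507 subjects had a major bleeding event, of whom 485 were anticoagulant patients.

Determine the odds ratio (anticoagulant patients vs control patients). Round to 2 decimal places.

anticoagulant patients without the outcome: 3233 − 485 = 2748
control patients with the outcome: 507 − 485 = 22
control patients without the outcome: 491 − 22 = 469
OR = (485 × 469) / (2748 × 22) = 227465/60456 ≈ 3.76

OR: 3.76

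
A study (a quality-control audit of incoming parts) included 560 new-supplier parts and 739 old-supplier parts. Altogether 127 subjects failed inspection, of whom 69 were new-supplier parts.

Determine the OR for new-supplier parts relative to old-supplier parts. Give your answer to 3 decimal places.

OR = 1.650

new-supplier parts without the outcome: 560 − 69 = 491
old-supplier parts with the outcome: 127 − 69 = 58
old-supplier parts without the outcome: 739 − 58 = 681
OR = (69 × 681) / (491 × 58) = 46989/28478 ≈ 1.650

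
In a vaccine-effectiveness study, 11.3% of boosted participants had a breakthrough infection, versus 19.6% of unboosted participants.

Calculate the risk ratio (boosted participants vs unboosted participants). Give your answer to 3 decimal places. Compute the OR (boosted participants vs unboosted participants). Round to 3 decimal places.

RR = 0.1130 / 0.1960 = 0.577
odds, boosted participants = 0.1130/0.8870 = 0.1274
odds, unboosted participants = 0.1960/0.8040 = 0.2438
OR = 0.1274 / 0.2438 = 0.523

RR = 0.577; OR = 0.523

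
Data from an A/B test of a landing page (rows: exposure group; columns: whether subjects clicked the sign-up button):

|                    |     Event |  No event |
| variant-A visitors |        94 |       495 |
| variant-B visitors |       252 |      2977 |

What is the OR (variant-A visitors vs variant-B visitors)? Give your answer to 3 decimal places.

OR = (94 × 2977) / (495 × 252) = 279838/124740 ≈ 2.243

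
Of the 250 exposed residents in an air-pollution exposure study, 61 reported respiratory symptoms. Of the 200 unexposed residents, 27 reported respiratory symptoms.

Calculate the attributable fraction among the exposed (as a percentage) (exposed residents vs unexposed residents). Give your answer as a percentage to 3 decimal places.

AR%: 44.672%

risk, exposed residents = 61/250 = 0.2440
risk, unexposed residents = 27/200 = 0.1350
AR% = (0.2440 − 0.1350) / 0.2440 = 0.4467 → 44.672%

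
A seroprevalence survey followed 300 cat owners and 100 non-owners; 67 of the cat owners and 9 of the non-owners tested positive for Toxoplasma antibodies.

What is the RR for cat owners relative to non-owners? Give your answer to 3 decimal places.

risk, cat owners = 67/300 = 0.2233
risk, non-owners = 9/100 = 0.0900
RR = 0.2233 / 0.0900 = 2.481

2.481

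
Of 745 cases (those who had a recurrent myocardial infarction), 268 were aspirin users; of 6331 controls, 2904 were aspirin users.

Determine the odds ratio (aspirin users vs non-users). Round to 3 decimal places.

0.663

odds, aspirin users = 268/2904 = 0.0923
odds, non-users = 477/3427 = 0.1392
OR = 0.0923 / 0.1392 = 0.663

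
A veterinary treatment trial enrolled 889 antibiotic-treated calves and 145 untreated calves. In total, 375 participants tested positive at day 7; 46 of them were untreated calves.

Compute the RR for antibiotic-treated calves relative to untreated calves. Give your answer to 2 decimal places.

antibiotic-treated calves with the outcome: 375 − 46 = 329
antibiotic-treated calves without the outcome: 889 − 329 = 560
untreated calves without the outcome: 145 − 46 = 99
risk, antibiotic-treated calves = 329/889 = 0.3701
risk, untreated calves = 46/145 = 0.3172
RR = 0.3701 / 0.3172 = 1.17

RR = 1.17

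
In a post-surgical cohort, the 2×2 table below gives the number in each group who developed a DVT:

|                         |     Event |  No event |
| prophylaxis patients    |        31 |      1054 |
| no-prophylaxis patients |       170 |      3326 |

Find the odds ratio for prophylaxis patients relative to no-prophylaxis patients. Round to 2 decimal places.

odds, prophylaxis patients = 31/1054 = 0.02941
odds, no-prophylaxis patients = 170/3326 = 0.05111
OR = 0.02941 / 0.05111 = 0.58

OR: 0.58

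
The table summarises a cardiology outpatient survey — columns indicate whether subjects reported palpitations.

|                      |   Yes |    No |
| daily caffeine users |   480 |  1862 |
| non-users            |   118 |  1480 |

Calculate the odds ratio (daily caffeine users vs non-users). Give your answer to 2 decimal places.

OR = (480 × 1480) / (1862 × 118) = 710400/219716 ≈ 3.23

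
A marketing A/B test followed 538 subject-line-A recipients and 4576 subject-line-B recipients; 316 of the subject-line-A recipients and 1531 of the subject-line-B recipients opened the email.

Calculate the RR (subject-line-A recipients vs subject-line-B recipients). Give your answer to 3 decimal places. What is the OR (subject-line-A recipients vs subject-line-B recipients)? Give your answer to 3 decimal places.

RR = 1.756; OR = 2.831

risk, subject-line-A recipients = 316/538 = 0.5874
risk, subject-line-B recipients = 1531/4576 = 0.3346
RR = 0.5874 / 0.3346 = 1.756
odds, subject-line-A recipients = 316/222 = 1.4234
odds, subject-line-B recipients = 1531/3045 = 0.5028
OR = 1.4234 / 0.5028 = 2.831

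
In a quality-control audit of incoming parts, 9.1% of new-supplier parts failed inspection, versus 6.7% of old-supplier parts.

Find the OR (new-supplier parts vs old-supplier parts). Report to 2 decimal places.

odds, new-supplier parts = 0.0910/0.9090 = 0.1001
odds, old-supplier parts = 0.0670/0.9330 = 0.0718
OR = 0.1001 / 0.0718 = 1.39

1.39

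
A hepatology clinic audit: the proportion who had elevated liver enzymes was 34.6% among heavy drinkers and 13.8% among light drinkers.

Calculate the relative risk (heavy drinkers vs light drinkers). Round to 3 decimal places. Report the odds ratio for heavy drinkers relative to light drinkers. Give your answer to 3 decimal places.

RR = 2.507; OR = 3.305

RR = 0.3460 / 0.1380 = 2.507
odds, heavy drinkers = 0.3460/0.6540 = 0.5291
odds, light drinkers = 0.1380/0.8620 = 0.1601
OR = 0.5291 / 0.1601 = 3.305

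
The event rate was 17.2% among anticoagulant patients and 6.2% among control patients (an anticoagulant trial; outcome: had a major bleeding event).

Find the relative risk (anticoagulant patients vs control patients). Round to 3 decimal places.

RR = 0.1720 / 0.0620 = 2.774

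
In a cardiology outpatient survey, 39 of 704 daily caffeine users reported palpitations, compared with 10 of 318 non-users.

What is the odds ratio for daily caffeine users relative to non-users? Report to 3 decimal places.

odds, daily caffeine users = 39/665 = 0.05865
odds, non-users = 10/308 = 0.03247
OR = 0.05865 / 0.03247 = 1.806

OR: 1.806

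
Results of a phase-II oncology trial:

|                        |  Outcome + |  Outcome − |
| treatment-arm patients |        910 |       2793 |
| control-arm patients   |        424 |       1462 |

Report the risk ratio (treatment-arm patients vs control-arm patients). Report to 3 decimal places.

1.093

risk, treatment-arm patients = 910/3703 = 0.2457
risk, control-arm patients = 424/1886 = 0.2248
RR = 0.2457 / 0.2248 = 1.093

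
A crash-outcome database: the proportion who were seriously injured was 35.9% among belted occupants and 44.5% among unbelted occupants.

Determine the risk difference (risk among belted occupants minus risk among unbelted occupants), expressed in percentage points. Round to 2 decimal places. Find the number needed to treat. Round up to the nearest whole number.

risk difference = 0.3590 − 0.4450 = -0.0860 → -8.60 percentage points
absolute risk difference = 0.086000
1 / 0.086000 = 11.628 → round up → 12

RD = -8.60; NNT = 12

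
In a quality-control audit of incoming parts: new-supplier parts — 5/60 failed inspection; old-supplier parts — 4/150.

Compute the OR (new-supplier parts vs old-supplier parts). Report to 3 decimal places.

OR = (5 × 146) / (55 × 4) = 730/220 ≈ 3.318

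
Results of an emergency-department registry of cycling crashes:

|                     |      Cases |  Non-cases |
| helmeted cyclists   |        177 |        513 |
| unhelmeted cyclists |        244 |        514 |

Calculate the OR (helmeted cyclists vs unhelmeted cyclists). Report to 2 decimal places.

odds, helmeted cyclists = 177/513 = 0.3450
odds, unhelmeted cyclists = 244/514 = 0.4747
OR = 0.3450 / 0.4747 = 0.73

0.73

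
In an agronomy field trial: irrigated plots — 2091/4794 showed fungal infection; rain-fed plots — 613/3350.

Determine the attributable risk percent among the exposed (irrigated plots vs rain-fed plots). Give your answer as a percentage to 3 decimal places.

58.047%

risk, irrigated plots = 2091/4794 = 0.4362
risk, rain-fed plots = 613/3350 = 0.1830
AR% = (0.4362 − 0.1830) / 0.4362 = 0.5805 → 58.047%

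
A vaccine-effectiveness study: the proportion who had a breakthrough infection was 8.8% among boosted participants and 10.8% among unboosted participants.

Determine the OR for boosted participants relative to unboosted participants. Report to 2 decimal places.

odds, boosted participants = 0.0880/0.9120 = 0.0965
odds, unboosted participants = 0.1080/0.8920 = 0.1211
OR = 0.0965 / 0.1211 = 0.80

OR: 0.80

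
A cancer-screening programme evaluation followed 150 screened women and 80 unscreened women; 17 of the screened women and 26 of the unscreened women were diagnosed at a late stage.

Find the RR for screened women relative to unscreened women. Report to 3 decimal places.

RR ≈ 0.349

risk, screened women = 17/150 = 0.1133
risk, unscreened women = 26/80 = 0.3250
RR = 0.1133 / 0.3250 = 0.349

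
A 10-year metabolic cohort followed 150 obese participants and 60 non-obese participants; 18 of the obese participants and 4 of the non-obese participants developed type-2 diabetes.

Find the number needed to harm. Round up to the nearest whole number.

NNH ≈ 19

risk, obese participants = 18/150 = 0.120000
risk, non-obese participants = 4/60 = 0.066667
absolute risk difference = 0.053333
1 / 0.053333 = 18.750 → round up → 19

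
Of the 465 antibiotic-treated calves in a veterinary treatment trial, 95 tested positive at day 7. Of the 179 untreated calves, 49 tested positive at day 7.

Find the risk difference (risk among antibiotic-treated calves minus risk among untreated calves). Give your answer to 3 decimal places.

RD: -0.069

risk, antibiotic-treated calves = 95/465 = 0.2043
risk, untreated calves = 49/179 = 0.2737
risk difference = 0.2043 − 0.2737 = -0.069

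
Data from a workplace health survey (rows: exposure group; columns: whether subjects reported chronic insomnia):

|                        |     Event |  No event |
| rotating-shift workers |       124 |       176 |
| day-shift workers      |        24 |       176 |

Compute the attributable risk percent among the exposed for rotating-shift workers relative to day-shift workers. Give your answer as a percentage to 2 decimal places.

AR%: 70.97%

risk, rotating-shift workers = 124/300 = 0.4133
risk, day-shift workers = 24/200 = 0.1200
AR% = (0.4133 − 0.1200) / 0.4133 = 0.7097 → 70.97%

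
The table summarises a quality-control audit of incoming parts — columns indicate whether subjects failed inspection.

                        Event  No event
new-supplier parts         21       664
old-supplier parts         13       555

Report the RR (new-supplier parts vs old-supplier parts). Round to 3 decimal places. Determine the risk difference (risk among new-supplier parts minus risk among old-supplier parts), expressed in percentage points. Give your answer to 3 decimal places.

risk, new-supplier parts = 21/685 = 0.03066
risk, old-supplier parts = 13/568 = 0.02289
RR = 0.03066 / 0.02289 = 1.339
risk difference = 0.03066 − 0.02289 = 0.00777 → 0.777 percentage points

RR = 1.339; RD = 0.777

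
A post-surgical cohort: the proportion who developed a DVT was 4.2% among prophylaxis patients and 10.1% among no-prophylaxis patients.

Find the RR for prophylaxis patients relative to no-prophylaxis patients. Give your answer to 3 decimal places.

RR = 0.04200 / 0.10100 = 0.416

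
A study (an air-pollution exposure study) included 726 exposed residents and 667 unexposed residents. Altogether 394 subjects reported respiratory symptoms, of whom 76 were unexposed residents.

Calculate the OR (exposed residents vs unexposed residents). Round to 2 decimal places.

OR: 6.06

exposed residents with the outcome: 394 − 76 = 318
exposed residents without the outcome: 726 − 318 = 408
unexposed residents without the outcome: 667 − 76 = 591
OR = (318 × 591) / (408 × 76) = 187938/31008 ≈ 6.06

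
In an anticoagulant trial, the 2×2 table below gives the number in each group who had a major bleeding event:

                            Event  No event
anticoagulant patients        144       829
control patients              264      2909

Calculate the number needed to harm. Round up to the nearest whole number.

risk, anticoagulant patients = 144/973 = 0.147996
risk, control patients = 264/3173 = 0.083202
absolute risk difference = 0.064794
1 / 0.064794 = 15.434 → round up → 16

16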